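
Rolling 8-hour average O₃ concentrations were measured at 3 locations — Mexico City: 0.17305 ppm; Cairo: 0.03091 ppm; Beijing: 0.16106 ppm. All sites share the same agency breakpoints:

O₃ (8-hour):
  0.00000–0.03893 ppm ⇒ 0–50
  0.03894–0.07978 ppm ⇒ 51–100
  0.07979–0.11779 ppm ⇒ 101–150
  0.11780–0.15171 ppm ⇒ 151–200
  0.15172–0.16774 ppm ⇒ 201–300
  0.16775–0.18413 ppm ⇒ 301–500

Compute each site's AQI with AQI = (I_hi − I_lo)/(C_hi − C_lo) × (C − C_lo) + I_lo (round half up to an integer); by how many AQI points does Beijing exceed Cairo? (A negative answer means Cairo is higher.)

Mexico City 0.17305: bracket 0.16775–0.18413 → index 301–500; slope 199/0.01638, offset 0.00530.
AQI = 301 + 199/0.01638·0.00530 ≈ 365.39 ⇒ 365.
Cairo: 0.03091 lies in 0.00000–0.03893, so I_lo=0, I_hi=50, C_lo=0.00000, C_hi=0.03893.
(50−0)/(0.03893−0.00000) × (0.03091−0.00000) + 0 = 50/0.03893 × 0.03091 + 0 ≈ 39.70 → 40.
Beijing: 0.16106 lies in 0.15172–0.16774, so I_lo=201, I_hi=300, C_lo=0.15172, C_hi=0.16774.
(300−201)/(0.16774−0.15172) × (0.16106−0.15172) + 201 = 99/0.01602 × 0.00934 + 201 ≈ 258.72 → 259.
AQIs: Mexico City=365, Cairo=40, Beijing=259. Beijing (259) − Cairo (40) = 219.

219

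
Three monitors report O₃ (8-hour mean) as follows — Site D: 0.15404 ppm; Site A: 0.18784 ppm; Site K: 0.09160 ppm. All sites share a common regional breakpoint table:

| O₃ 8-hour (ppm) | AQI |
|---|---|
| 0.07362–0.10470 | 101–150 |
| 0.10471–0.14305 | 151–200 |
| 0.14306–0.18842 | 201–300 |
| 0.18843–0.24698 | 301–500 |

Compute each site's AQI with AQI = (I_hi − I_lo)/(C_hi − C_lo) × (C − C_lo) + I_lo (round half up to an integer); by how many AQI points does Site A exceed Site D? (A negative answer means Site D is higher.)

74

Site D: 0.15404 ∈ [0.14306, 0.18842] ↔ index [201, 300].
201 + (0.15404−0.14306)·(300−201)/(0.18842−0.14306) = 201 + 0.01098·99/0.04536 ≈ 224.96, so AQI = 225.
Site A: 0.18784 lies in 0.14306–0.18842, so I_lo=201, I_hi=300, C_lo=0.14306, C_hi=0.18842.
(300−201)/(0.18842−0.14306) × (0.18784−0.14306) + 201 = 99/0.04536 × 0.04478 + 201 ≈ 298.73 → 299.
Site K: row 0.07362–0.10470 (AQI 101–150). (150−101)·(0.09160−0.07362)/(0.10470−0.07362) + 101 = 49·0.01798/0.03108 + 101 ≈ 129.35 → 129.
AQIs: Site D=225, Site A=299, Site K=129. Site A (299) − Site D (225) = 74.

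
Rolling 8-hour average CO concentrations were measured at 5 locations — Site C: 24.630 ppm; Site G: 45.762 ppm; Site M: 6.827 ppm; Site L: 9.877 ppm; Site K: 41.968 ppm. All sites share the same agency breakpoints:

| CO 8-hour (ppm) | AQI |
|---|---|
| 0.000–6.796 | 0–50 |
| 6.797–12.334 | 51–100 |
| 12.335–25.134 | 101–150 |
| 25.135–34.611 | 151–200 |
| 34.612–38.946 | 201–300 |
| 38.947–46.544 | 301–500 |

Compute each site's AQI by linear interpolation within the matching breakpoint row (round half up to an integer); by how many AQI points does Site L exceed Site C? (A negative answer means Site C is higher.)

-70

Site C: row 12.335–25.134 (AQI 101–150). (150−101)·(24.630−12.335)/(25.134−12.335) + 101 = 49·12.295/12.799 + 101 ≈ 148.07 → 148.
Site G 45.762: bracket 38.947–46.544 → index 301–500; slope 199/7.597, offset 6.815.
AQI = 301 + 199/7.597·6.815 ≈ 479.52 ⇒ 480.
Site M: 6.827 lies in 6.797–12.334, so I_lo=51, I_hi=100, C_lo=6.797, C_hi=12.334.
(100−51)/(12.334−6.797) × (6.827−6.797) + 51 = 49/5.537 × 0.030 + 51 ≈ 51.27 → 51.
Site L: row 6.797–12.334 (AQI 51–100). (100−51)·(9.877−6.797)/(12.334−6.797) + 51 = 49·3.080/5.537 + 51 ≈ 78.26 → 78.
Site K: 41.968 ∈ [38.947, 46.544] ↔ index [301, 500].
301 + (41.968−38.947)·(500−301)/(46.544−38.947) = 301 + 3.021·199/7.597 ≈ 380.13, so AQI = 380.
AQIs: Site C=148, Site G=480, Site M=51, Site L=78, Site K=380. Site L (78) − Site C (148) = -70.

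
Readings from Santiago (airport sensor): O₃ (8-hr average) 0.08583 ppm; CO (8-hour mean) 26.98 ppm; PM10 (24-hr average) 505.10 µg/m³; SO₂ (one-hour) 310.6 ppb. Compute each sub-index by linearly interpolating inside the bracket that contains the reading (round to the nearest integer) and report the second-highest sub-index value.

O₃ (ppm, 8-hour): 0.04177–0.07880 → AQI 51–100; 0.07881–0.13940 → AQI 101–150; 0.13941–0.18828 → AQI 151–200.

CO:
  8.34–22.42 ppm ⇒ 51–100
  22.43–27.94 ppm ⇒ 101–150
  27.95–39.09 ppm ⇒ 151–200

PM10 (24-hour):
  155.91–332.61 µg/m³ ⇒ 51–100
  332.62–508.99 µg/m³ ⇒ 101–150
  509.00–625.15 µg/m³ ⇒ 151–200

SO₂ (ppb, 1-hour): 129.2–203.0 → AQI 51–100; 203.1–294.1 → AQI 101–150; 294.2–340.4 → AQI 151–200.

149

O₃: row 0.07881–0.13940 (AQI 101–150). (150−101)·(0.08583−0.07881)/(0.13940−0.07881) + 101 = 49·0.00702/0.06059 + 101 ≈ 106.68 → 107.
CO: row 22.43–27.94 (AQI 101–150). (150−101)·(26.98−22.43)/(27.94−22.43) + 101 = 49·4.55/5.51 + 101 ≈ 141.46 → 141.
PM10: 505.10 ∈ [332.62, 508.99] ↔ index [101, 150].
101 + (505.10−332.62)·(150−101)/(508.99−332.62) = 101 + 172.48·49/176.37 ≈ 148.92, so AQI = 149.
SO₂ 310.6: bracket 294.2–340.4 → index 151–200; slope 49/46.2, offset 16.4.
AQI = 151 + 49/46.2·16.4 ≈ 168.39 ⇒ 168.
Sub-indices: O₃→107, CO→141, PM10→149, SO₂→168. Ranked high→low: 168, 149, 141, 107. Second-highest sub-index = 149.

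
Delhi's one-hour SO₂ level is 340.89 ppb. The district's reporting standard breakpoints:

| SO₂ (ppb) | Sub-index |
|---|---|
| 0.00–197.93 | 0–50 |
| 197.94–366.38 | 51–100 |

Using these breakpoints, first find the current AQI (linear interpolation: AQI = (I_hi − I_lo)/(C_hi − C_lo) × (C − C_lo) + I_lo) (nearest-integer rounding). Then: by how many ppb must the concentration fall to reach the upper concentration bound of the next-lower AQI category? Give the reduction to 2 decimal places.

SO₂: 340.89 ∈ [197.94, 366.38] ↔ index [51, 100].
51 + (340.89−197.94)·(100−51)/(366.38−197.94) = 51 + 142.95·49/168.44 ≈ 92.58, so AQI = 93.
Current AQI 93 is in the Moderate range (51–100). The next-lower category tops out at AQI 50, whose upper concentration bound is 197.93 ppb.
Reduction needed = 340.89 − 197.93 = 142.96 ppb.

142.96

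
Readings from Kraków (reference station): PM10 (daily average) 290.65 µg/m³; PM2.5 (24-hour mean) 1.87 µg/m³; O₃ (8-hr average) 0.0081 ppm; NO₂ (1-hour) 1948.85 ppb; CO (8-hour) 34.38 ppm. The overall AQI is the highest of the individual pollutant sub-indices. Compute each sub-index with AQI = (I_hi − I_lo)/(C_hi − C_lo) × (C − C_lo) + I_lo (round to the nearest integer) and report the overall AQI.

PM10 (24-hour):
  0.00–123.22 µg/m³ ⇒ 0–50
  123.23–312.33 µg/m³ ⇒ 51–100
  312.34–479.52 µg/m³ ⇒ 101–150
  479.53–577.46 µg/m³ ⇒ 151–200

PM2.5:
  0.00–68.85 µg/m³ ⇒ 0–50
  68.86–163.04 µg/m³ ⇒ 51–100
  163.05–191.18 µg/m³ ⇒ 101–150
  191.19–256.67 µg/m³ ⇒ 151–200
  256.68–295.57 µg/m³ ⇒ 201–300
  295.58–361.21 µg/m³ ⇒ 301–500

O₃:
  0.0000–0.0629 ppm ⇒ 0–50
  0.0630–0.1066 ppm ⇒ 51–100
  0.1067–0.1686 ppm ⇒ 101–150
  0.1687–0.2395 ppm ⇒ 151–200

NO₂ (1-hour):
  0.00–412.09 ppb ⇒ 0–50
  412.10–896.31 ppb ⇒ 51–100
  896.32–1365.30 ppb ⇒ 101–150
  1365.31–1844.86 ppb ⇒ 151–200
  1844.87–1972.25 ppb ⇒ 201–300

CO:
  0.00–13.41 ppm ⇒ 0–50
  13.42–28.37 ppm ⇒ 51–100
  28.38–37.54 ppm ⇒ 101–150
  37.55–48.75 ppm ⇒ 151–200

282

PM10: 290.65 ∈ [123.23, 312.33] ↔ index [51, 100].
51 + (290.65−123.23)·(100−51)/(312.33−123.23) = 51 + 167.42·49/189.10 ≈ 94.38, so AQI = 94.
PM2.5 1.87: bracket 0.00–68.85 → index 0–50; slope 50/68.85, offset 1.87.
AQI = 0 + 50/68.85·1.87 ≈ 1.36 ⇒ 1.
O₃: 0.0081 lies in 0.0000–0.0629, so I_lo=0, I_hi=50, C_lo=0.0000, C_hi=0.0629.
(50−0)/(0.0629−0.0000) × (0.0081−0.0000) + 0 = 50/0.0629 × 0.0081 + 0 ≈ 6.44 → 6.
NO₂: 1948.85 lies in 1844.87–1972.25, so I_lo=201, I_hi=300, C_lo=1844.87, C_hi=1972.25.
(300−201)/(1972.25−1844.87) × (1948.85−1844.87) + 201 = 99/127.38 × 103.98 + 201 ≈ 281.81 → 282.
CO: 34.38 ∈ [28.38, 37.54] ↔ index [101, 150].
101 + (34.38−28.38)·(150−101)/(37.54−28.38) = 101 + 6.00·49/9.16 ≈ 133.10, so AQI = 133.
Sub-indices: PM10→94, PM2.5→1, O₃→6, NO₂→282, CO→133. Overall AQI = max = 282; dominant pollutant is NO₂.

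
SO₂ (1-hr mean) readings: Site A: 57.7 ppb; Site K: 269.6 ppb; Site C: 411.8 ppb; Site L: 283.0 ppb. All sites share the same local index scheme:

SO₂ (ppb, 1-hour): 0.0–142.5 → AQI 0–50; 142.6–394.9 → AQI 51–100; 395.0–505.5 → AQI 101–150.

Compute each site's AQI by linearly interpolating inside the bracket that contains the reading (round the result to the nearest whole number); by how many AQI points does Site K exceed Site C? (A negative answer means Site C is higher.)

Site A: 57.7 ∈ [0.0, 142.5] ↔ index [0, 50].
0 + (57.7−0.0)·(50−0)/(142.5−0.0) = 0 + 57.7·50/142.5 ≈ 20.25, so AQI = 20.
Site K: 269.6 lies in 142.6–394.9, so I_lo=51, I_hi=100, C_lo=142.6, C_hi=394.9.
(100−51)/(394.9−142.6) × (269.6−142.6) + 51 = 49/252.3 × 127.0 + 51 ≈ 75.67 → 76.
Site C 411.8: bracket 395.0–505.5 → index 101–150; slope 49/110.5, offset 16.8.
AQI = 101 + 49/110.5·16.8 ≈ 108.45 ⇒ 108.
Site L: 283.0 lies in 142.6–394.9, so I_lo=51, I_hi=100, C_lo=142.6, C_hi=394.9.
(100−51)/(394.9−142.6) × (283.0−142.6) + 51 = 49/252.3 × 140.4 + 51 ≈ 78.27 → 78.
AQIs: Site A=20, Site K=76, Site C=108, Site L=78. Site K (76) − Site C (108) = -32.

-32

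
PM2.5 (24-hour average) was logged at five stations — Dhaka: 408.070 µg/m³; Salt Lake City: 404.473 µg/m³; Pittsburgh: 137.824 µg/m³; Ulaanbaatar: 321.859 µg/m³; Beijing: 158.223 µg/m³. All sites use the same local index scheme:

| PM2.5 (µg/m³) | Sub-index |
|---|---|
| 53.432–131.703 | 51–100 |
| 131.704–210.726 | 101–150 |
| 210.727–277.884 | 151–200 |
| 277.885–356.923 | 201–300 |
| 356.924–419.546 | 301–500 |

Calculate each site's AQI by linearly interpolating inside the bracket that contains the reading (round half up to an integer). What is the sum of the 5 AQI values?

1394

Dhaka 408.070: bracket 356.924–419.546 → index 301–500; slope 199/62.622, offset 51.146.
AQI = 301 + 199/62.622·51.146 ≈ 463.53 ⇒ 464.
Salt Lake City 404.473: bracket 356.924–419.546 → index 301–500; slope 199/62.622, offset 47.549.
AQI = 301 + 199/62.622·47.549 ≈ 452.10 ⇒ 452.
Pittsburgh: row 131.704–210.726 (AQI 101–150). (150−101)·(137.824−131.704)/(210.726−131.704) + 101 = 49·6.120/79.022 + 101 ≈ 104.79 → 105.
Ulaanbaatar: 321.859 ∈ [277.885, 356.923] ↔ index [201, 300].
201 + (321.859−277.885)·(300−201)/(356.923−277.885) = 201 + 43.974·99/79.038 ≈ 256.08, so AQI = 256.
Beijing: 158.223 lies in 131.704–210.726, so I_lo=101, I_hi=150, C_lo=131.704, C_hi=210.726.
(150−101)/(210.726−131.704) × (158.223−131.704) + 101 = 49/79.022 × 26.519 + 101 ≈ 117.44 → 117.
AQIs: Dhaka=464, Salt Lake City=452, Pittsburgh=105, Ulaanbaatar=256, Beijing=117. Sum = 464 + 452 + 105 + 256 + 117 = 1394.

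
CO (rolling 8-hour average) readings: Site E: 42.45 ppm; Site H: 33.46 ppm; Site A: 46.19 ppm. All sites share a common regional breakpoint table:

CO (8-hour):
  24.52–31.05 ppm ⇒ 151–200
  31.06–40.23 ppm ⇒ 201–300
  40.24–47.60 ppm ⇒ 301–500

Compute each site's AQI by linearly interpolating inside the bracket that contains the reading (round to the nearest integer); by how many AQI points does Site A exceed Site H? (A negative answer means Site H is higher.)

Site E: 42.45 ∈ [40.24, 47.60] ↔ index [301, 500].
301 + (42.45−40.24)·(500−301)/(47.60−40.24) = 301 + 2.21·199/7.36 ≈ 360.75, so AQI = 361.
Site H: 33.46 ∈ [31.06, 40.23] ↔ index [201, 300].
201 + (33.46−31.06)·(300−201)/(40.23−31.06) = 201 + 2.40·99/9.17 ≈ 226.91, so AQI = 227.
Site A 46.19: bracket 40.24–47.60 → index 301–500; slope 199/7.36, offset 5.95.
AQI = 301 + 199/7.36·5.95 ≈ 461.88 ⇒ 462.
AQIs: Site E=361, Site H=227, Site A=462. Site A (462) − Site H (227) = 235.

235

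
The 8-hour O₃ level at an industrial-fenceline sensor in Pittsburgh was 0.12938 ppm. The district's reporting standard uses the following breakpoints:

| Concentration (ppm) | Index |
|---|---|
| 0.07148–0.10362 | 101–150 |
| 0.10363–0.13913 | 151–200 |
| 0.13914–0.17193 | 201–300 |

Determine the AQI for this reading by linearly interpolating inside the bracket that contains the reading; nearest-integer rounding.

187

O₃: 0.12938 ∈ [0.10363, 0.13913] ↔ index [151, 200].
151 + (0.12938−0.10363)·(200−151)/(0.13913−0.10363) = 151 + 0.02575·49/0.03550 ≈ 186.54, so AQI = 187.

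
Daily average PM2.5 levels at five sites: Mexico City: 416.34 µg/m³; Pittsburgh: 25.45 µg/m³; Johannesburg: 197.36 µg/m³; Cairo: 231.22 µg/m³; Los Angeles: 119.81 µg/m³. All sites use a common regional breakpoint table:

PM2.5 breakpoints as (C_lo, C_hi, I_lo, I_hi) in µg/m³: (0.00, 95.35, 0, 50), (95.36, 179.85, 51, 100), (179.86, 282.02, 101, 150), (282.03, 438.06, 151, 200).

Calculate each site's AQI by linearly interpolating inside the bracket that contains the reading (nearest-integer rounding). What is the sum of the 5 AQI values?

Mexico City: 416.34 ∈ [282.03, 438.06] ↔ index [151, 200].
151 + (416.34−282.03)·(200−151)/(438.06−282.03) = 151 + 134.31·49/156.03 ≈ 193.18, so AQI = 193.
Pittsburgh 25.45: bracket 0.00–95.35 → index 0–50; slope 50/95.35, offset 25.45.
AQI = 0 + 50/95.35·25.45 ≈ 13.35 ⇒ 13.
Johannesburg: 197.36 ∈ [179.86, 282.02] ↔ index [101, 150].
101 + (197.36−179.86)·(150−101)/(282.02−179.86) = 101 + 17.50·49/102.16 ≈ 109.39, so AQI = 109.
Cairo 231.22: bracket 179.86–282.02 → index 101–150; slope 49/102.16, offset 51.36.
AQI = 101 + 49/102.16·51.36 ≈ 125.63 ⇒ 126.
Los Angeles: row 95.36–179.85 (AQI 51–100). (100−51)·(119.81−95.36)/(179.85−95.36) + 51 = 49·24.45/84.49 + 51 ≈ 65.18 → 65.
AQIs: Mexico City=193, Pittsburgh=13, Johannesburg=109, Cairo=126, Los Angeles=65. Sum = 193 + 13 + 109 + 126 + 65 = 506.

506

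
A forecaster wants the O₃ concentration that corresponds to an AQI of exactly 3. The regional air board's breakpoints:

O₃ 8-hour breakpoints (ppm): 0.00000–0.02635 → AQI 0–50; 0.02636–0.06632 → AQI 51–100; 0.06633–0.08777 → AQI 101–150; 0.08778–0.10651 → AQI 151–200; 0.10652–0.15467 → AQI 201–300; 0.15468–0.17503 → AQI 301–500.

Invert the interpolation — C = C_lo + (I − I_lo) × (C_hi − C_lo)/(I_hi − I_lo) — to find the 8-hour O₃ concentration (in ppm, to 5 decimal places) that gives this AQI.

AQI 3 lies in the 0–50 band, which corresponds to 0.00000–0.02635 ppm.
C = 0.00000 + (3−0)×(0.02635−0.00000)/(50−0) = 0.00000 + 3×0.02635/50 ≈ 0.0015810 ppm → 0.00158 ppm to 5 dp.

0.00158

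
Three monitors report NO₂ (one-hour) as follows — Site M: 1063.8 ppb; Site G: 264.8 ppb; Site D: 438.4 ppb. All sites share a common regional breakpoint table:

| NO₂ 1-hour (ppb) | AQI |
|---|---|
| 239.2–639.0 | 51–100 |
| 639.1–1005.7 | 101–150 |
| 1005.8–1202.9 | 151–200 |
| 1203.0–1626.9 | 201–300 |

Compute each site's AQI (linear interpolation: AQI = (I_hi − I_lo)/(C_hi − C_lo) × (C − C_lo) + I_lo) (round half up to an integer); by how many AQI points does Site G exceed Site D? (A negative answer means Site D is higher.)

-21

Site M: 1063.8 ∈ [1005.8, 1202.9] ↔ index [151, 200].
151 + (1063.8−1005.8)·(200−151)/(1202.9−1005.8) = 151 + 58.0·49/197.1 ≈ 165.42, so AQI = 165.
Site G: 264.8 lies in 239.2–639.0, so I_lo=51, I_hi=100, C_lo=239.2, C_hi=639.0.
(100−51)/(639.0−239.2) × (264.8−239.2) + 51 = 49/399.8 × 25.6 + 51 ≈ 54.14 → 54.
Site D: 438.4 ∈ [239.2, 639.0] ↔ index [51, 100].
51 + (438.4−239.2)·(100−51)/(639.0−239.2) = 51 + 199.2·49/399.8 ≈ 75.41, so AQI = 75.
AQIs: Site M=165, Site G=54, Site D=75. Site G (54) − Site D (75) = -21.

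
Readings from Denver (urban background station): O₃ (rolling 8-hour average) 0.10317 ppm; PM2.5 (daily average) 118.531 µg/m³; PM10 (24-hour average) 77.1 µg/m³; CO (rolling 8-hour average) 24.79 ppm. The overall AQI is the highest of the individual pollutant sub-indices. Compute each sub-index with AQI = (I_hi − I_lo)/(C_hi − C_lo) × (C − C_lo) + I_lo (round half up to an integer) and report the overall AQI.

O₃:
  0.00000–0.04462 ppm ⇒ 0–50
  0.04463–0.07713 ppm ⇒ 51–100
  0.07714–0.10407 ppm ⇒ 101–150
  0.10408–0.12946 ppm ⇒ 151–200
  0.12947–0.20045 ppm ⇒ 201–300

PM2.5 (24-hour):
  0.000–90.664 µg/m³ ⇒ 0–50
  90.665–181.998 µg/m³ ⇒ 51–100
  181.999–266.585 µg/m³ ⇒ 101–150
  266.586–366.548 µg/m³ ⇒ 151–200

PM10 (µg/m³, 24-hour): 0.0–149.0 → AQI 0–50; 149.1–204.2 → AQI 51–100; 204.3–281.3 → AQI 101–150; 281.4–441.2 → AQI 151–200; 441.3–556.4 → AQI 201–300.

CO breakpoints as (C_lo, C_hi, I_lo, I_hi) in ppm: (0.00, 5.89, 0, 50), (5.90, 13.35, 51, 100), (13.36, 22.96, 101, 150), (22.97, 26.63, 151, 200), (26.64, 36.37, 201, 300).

175

O₃: 0.10317 lies in 0.07714–0.10407, so I_lo=101, I_hi=150, C_lo=0.07714, C_hi=0.10407.
(150−101)/(0.10407−0.07714) × (0.10317−0.07714) + 101 = 49/0.02693 × 0.02603 + 101 ≈ 148.36 → 148.
PM2.5: 118.531 lies in 90.665–181.998, so I_lo=51, I_hi=100, C_lo=90.665, C_hi=181.998.
(100−51)/(181.998−90.665) × (118.531−90.665) + 51 = 49/91.333 × 27.866 + 51 ≈ 65.95 → 66.
PM10: row 0.0–149.0 (AQI 0–50). (50−0)·(77.1−0.0)/(149.0−0.0) + 0 = 50·77.1/149.0 + 0 ≈ 25.87 → 26.
CO: 24.79 ∈ [22.97, 26.63] ↔ index [151, 200].
151 + (24.79−22.97)·(200−151)/(26.63−22.97) = 151 + 1.82·49/3.66 ≈ 175.37, so AQI = 175.
Sub-indices: O₃→148, PM2.5→66, PM10→26, CO→175. Overall AQI = max = 175; dominant pollutant is CO.
AQI 175: Unhealthy.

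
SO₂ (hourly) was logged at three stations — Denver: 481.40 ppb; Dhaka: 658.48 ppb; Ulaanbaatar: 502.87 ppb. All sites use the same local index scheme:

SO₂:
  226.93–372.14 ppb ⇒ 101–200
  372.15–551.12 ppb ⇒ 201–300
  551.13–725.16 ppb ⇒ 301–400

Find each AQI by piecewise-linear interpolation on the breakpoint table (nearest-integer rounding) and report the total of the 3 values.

Denver: row 372.15–551.12 (AQI 201–300). (300−201)·(481.40−372.15)/(551.12−372.15) + 201 = 99·109.25/178.97 + 201 ≈ 261.43 → 261.
Dhaka: 658.48 ∈ [551.13, 725.16] ↔ index [301, 400].
301 + (658.48−551.13)·(400−301)/(725.16−551.13) = 301 + 107.35·99/174.03 ≈ 362.07, so AQI = 362.
Ulaanbaatar: 502.87 ∈ [372.15, 551.12] ↔ index [201, 300].
201 + (502.87−372.15)·(300−201)/(551.12−372.15) = 201 + 130.72·99/178.97 ≈ 273.31, so AQI = 273.
AQIs: Denver=261, Dhaka=362, Ulaanbaatar=273. Sum = 261 + 362 + 273 = 896.

896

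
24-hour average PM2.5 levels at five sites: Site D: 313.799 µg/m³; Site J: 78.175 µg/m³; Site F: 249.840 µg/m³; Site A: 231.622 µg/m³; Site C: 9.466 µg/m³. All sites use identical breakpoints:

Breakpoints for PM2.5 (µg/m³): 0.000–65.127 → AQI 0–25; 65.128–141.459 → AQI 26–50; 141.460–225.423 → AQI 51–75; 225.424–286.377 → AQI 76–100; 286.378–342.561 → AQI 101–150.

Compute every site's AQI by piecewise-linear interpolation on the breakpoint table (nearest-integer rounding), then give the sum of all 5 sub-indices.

323

Site D: 313.799 ∈ [286.378, 342.561] ↔ index [101, 150].
101 + (313.799−286.378)·(150−101)/(342.561−286.378) = 101 + 27.421·49/56.183 ≈ 124.92, so AQI = 125.
Site J: 78.175 lies in 65.128–141.459, so I_lo=26, I_hi=50, C_lo=65.128, C_hi=141.459.
(50−26)/(141.459−65.128) × (78.175−65.128) + 26 = 24/76.331 × 13.047 + 26 ≈ 30.10 → 30.
Site F 249.840: bracket 225.424–286.377 → index 76–100; slope 24/60.953, offset 24.416.
AQI = 76 + 24/60.953·24.416 ≈ 85.61 ⇒ 86.
Site A: 231.622 lies in 225.424–286.377, so I_lo=76, I_hi=100, C_lo=225.424, C_hi=286.377.
(100−76)/(286.377−225.424) × (231.622−225.424) + 76 = 24/60.953 × 6.198 + 76 ≈ 78.44 → 78.
Site C: 9.466 lies in 0.000–65.127, so I_lo=0, I_hi=25, C_lo=0.000, C_hi=65.127.
(25−0)/(65.127−0.000) × (9.466−0.000) + 0 = 25/65.127 × 9.466 + 0 ≈ 3.63 → 4.
AQIs: Site D=125, Site J=30, Site F=86, Site A=78, Site C=4. Sum = 125 + 30 + 86 + 78 + 4 = 323.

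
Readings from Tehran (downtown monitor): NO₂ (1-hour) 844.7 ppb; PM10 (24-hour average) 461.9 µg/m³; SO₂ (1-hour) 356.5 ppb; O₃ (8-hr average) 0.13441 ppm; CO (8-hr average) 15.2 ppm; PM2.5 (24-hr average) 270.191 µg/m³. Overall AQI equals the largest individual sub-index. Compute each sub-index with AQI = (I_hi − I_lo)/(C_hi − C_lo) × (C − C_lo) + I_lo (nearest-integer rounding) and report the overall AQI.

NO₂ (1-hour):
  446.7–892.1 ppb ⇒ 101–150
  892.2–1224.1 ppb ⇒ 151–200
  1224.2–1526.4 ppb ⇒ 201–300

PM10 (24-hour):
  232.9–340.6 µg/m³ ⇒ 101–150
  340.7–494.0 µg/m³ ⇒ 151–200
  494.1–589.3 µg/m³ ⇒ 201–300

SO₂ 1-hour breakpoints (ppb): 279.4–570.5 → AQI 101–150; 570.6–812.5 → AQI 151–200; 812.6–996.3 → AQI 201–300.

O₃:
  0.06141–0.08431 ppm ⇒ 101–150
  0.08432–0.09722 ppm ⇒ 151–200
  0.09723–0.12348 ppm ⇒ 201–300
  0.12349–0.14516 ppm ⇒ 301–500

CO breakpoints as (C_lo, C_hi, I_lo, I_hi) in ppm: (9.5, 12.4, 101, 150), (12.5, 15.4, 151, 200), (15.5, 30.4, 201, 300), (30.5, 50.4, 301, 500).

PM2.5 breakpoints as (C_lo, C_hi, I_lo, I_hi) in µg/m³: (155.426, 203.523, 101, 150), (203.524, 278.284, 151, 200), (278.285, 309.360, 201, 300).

NO₂: 844.7 lies in 446.7–892.1, so I_lo=101, I_hi=150, C_lo=446.7, C_hi=892.1.
(150−101)/(892.1−446.7) × (844.7−446.7) + 101 = 49/445.4 × 398.0 + 101 ≈ 144.79 → 145.
PM10 461.9: bracket 340.7–494.0 → index 151–200; slope 49/153.3, offset 121.2.
AQI = 151 + 49/153.3·121.2 ≈ 189.74 ⇒ 190.
SO₂: row 279.4–570.5 (AQI 101–150). (150−101)·(356.5−279.4)/(570.5−279.4) + 101 = 49·77.1/291.1 + 101 ≈ 113.98 → 114.
O₃ 0.13441: bracket 0.12349–0.14516 → index 301–500; slope 199/0.02167, offset 0.01092.
AQI = 301 + 199/0.02167·0.01092 ≈ 401.28 ⇒ 401.
CO 15.2: bracket 12.5–15.4 → index 151–200; slope 49/2.9, offset 2.7.
AQI = 151 + 49/2.9·2.7 ≈ 196.62 ⇒ 197.
PM2.5: row 203.524–278.284 (AQI 151–200). (200−151)·(270.191−203.524)/(278.284−203.524) + 151 = 49·66.667/74.760 + 151 ≈ 194.70 → 195.
Sub-indices: NO₂→145, PM10→190, SO₂→114, O₃→401, CO→197, PM2.5→195. Overall AQI = max = 401; dominant pollutant is O₃.

401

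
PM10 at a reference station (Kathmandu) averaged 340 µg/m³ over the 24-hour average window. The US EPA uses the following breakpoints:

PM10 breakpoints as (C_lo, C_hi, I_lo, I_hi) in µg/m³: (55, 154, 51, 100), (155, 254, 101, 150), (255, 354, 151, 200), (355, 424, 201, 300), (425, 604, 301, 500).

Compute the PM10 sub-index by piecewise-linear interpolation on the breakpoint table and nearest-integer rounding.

193

PM10: 340 lies in 255–354, so I_lo=151, I_hi=200, C_lo=255, C_hi=354.
(200−151)/(354−255) × (340−255) + 151 = 49/99 × 85 + 151 ≈ 193.07 → 193.
AQI 193 falls in the Unhealthy category.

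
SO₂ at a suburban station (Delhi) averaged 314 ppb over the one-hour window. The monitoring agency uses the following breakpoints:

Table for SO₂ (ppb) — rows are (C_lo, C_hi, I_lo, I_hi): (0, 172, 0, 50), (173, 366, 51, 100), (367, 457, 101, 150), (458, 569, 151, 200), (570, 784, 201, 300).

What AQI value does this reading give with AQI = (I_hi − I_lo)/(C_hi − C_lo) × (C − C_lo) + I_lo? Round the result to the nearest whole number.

SO₂: row 173–366 (AQI 51–100). (100−51)·(314−173)/(366−173) + 51 = 49·141/193 + 51 ≈ 86.80 → 87.
AQI 87 falls in the Moderate category.

87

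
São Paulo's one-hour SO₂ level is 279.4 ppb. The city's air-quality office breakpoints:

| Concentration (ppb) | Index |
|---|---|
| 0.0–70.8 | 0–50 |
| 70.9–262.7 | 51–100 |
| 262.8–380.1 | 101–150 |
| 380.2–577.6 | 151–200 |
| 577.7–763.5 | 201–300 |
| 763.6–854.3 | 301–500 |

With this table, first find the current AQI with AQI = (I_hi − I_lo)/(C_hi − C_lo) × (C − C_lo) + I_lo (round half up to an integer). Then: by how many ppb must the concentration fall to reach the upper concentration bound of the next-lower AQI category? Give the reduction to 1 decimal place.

16.7

SO₂: row 262.8–380.1 (AQI 101–150). (150−101)·(279.4−262.8)/(380.1−262.8) + 101 = 49·16.6/117.3 + 101 ≈ 107.93 → 108.
Current AQI 108 is in the Unhealthy for Sensitive Groups range (101–150). The next-lower category tops out at AQI 100, whose upper concentration bound is 262.7 ppb.
Reduction needed = 279.4 − 262.7 = 16.7 ppb.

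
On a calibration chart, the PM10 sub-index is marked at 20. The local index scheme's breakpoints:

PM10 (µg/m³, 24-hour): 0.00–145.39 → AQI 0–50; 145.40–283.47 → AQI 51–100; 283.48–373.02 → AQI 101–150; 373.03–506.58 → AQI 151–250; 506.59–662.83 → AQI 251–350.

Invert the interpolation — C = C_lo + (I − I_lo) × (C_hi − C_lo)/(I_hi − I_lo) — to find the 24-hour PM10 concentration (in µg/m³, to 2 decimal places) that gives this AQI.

AQI 20 lies in the 0–50 band, which corresponds to 0.00–145.39 µg/m³.
C = 0.00 + (20−0)×(145.39−0.00)/(50−0) = 0.00 + 20×145.39/50 ≈ 58.1560 µg/m³ → 58.16 µg/m³ to 2 dp.

58.16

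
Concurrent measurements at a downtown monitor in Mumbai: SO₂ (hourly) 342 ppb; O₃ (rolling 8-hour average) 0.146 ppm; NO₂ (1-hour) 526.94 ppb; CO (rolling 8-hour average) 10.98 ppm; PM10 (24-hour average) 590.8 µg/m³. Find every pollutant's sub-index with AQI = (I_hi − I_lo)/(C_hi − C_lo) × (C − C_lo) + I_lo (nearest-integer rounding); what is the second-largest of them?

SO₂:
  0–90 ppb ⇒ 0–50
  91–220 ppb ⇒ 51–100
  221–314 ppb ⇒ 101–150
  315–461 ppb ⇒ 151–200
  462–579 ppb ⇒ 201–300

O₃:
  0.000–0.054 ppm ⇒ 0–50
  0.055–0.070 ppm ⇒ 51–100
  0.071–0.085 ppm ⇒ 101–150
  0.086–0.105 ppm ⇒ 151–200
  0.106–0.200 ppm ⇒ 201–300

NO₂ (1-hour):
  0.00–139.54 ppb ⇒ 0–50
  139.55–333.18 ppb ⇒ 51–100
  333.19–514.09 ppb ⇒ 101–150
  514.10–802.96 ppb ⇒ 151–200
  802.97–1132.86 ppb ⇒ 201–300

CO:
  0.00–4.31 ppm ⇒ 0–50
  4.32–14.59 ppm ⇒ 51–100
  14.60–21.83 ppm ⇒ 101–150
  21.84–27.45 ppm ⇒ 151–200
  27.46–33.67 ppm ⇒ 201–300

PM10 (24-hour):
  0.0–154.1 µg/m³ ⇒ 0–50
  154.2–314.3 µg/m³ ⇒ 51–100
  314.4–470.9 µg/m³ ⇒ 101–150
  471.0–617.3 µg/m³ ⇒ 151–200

191

SO₂: 342 lies in 315–461, so I_lo=151, I_hi=200, C_lo=315, C_hi=461.
(200−151)/(461−315) × (342−315) + 151 = 49/146 × 27 + 151 ≈ 160.06 → 160.
O₃: 0.146 ∈ [0.106, 0.200] ↔ index [201, 300].
201 + (0.146−0.106)·(300−201)/(0.200−0.106) = 201 + 0.040·99/0.094 ≈ 243.13, so AQI = 243.
NO₂: 526.94 lies in 514.10–802.96, so I_lo=151, I_hi=200, C_lo=514.10, C_hi=802.96.
(200−151)/(802.96−514.10) × (526.94−514.10) + 151 = 49/288.86 × 12.84 + 151 ≈ 153.18 → 153.
CO: 10.98 lies in 4.32–14.59, so I_lo=51, I_hi=100, C_lo=4.32, C_hi=14.59.
(100−51)/(14.59−4.32) × (10.98−4.32) + 51 = 49/10.27 × 6.66 + 51 ≈ 82.78 → 83.
PM10: 590.8 ∈ [471.0, 617.3] ↔ index [151, 200].
151 + (590.8−471.0)·(200−151)/(617.3−471.0) = 151 + 119.8·49/146.3 ≈ 191.12, so AQI = 191.
Sub-indices: SO₂→160, O₃→243, NO₂→153, CO→83, PM10→191. Ranked high→low: 243, 191, 160, 153, 83. Second-highest sub-index = 191.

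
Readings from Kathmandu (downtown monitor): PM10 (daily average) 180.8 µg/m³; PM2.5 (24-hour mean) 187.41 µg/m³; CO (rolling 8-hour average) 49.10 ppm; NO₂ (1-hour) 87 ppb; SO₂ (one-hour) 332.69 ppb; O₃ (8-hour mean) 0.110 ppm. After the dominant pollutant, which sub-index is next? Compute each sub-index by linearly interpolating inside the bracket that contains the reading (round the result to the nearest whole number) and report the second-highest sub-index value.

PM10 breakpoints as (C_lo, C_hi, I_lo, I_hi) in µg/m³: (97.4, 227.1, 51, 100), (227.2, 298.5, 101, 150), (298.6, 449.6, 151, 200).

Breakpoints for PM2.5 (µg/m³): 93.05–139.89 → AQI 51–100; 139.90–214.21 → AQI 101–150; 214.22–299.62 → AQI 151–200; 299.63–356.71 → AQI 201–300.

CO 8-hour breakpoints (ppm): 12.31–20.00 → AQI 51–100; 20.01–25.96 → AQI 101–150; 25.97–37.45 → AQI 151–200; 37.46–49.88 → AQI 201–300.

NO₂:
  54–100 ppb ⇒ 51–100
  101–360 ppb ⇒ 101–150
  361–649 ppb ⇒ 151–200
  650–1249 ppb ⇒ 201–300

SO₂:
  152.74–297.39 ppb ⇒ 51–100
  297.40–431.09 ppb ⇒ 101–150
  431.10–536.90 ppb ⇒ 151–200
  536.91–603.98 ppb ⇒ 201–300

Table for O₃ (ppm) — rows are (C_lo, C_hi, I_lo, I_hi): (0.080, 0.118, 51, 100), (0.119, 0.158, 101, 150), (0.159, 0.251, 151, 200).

PM10: row 97.4–227.1 (AQI 51–100). (100−51)·(180.8−97.4)/(227.1−97.4) + 51 = 49·83.4/129.7 + 51 ≈ 82.51 → 83.
PM2.5: row 139.90–214.21 (AQI 101–150). (150−101)·(187.41−139.90)/(214.21−139.90) + 101 = 49·47.51/74.31 + 101 ≈ 132.33 → 132.
CO 49.10: bracket 37.46–49.88 → index 201–300; slope 99/12.42, offset 11.64.
AQI = 201 + 99/12.42·11.64 ≈ 293.78 ⇒ 294.
NO₂ 87: bracket 54–100 → index 51–100; slope 49/46, offset 33.
AQI = 51 + 49/46·33 ≈ 86.15 ⇒ 86.
SO₂: row 297.40–431.09 (AQI 101–150). (150−101)·(332.69−297.40)/(431.09−297.40) + 101 = 49·35.29/133.69 + 101 ≈ 113.93 → 114.
O₃: 0.110 ∈ [0.080, 0.118] ↔ index [51, 100].
51 + (0.110−0.080)·(100−51)/(0.118−0.080) = 51 + 0.030·49/0.038 ≈ 89.68, so AQI = 90.
Sub-indices: PM10→83, PM2.5→132, CO→294, NO₂→86, SO₂→114, O₃→90. Ranked high→low: 294, 132, 114, 90, 86, 83. Second-highest sub-index = 132.

132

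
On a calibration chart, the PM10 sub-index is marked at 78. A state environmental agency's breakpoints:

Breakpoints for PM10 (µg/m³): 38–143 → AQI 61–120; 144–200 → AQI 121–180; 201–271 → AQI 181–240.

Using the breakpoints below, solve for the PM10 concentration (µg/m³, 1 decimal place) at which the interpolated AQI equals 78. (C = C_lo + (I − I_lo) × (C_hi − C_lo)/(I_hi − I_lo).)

AQI 78 lies in the 61–120 band, which corresponds to 38–143 µg/m³.
C = 38 + (78−61)×(143−38)/(120−61) = 38 + 17×105/59 ≈ 68.254 µg/m³ → 68.3 µg/m³ to 1 dp.

68.3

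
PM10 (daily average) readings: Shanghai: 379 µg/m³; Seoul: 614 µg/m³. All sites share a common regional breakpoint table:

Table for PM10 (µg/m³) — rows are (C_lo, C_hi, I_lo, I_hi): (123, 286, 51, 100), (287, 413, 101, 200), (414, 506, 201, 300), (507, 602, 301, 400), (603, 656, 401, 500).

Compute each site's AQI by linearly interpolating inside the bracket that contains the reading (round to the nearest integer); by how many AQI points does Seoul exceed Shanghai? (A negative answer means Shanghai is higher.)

Shanghai: row 287–413 (AQI 101–200). (200−101)·(379−287)/(413−287) + 101 = 99·92/126 + 101 ≈ 173.29 → 173.
Seoul: row 603–656 (AQI 401–500). (500−401)·(614−603)/(656−603) + 401 = 99·11/53 + 401 ≈ 421.55 → 422.
AQIs: Shanghai=173, Seoul=422. Seoul (422) − Shanghai (173) = 249.

249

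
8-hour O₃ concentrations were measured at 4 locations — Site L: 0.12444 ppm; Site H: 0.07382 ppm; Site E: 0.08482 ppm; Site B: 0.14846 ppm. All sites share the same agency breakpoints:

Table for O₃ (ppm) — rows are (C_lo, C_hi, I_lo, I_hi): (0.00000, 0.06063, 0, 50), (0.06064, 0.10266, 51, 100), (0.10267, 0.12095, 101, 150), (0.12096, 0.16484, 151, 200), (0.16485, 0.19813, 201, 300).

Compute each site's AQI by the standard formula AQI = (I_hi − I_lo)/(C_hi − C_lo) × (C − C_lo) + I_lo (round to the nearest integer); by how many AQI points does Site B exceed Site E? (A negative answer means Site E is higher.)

Site L: 0.12444 lies in 0.12096–0.16484, so I_lo=151, I_hi=200, C_lo=0.12096, C_hi=0.16484.
(200−151)/(0.16484−0.12096) × (0.12444−0.12096) + 151 = 49/0.04388 × 0.00348 + 151 ≈ 154.89 → 155.
Site H: row 0.06064–0.10266 (AQI 51–100). (100−51)·(0.07382−0.06064)/(0.10266−0.06064) + 51 = 49·0.01318/0.04202 + 51 ≈ 66.37 → 66.
Site E 0.08482: bracket 0.06064–0.10266 → index 51–100; slope 49/0.04202, offset 0.02418.
AQI = 51 + 49/0.04202·0.02418 ≈ 79.20 ⇒ 79.
Site B: 0.14846 lies in 0.12096–0.16484, so I_lo=151, I_hi=200, C_lo=0.12096, C_hi=0.16484.
(200−151)/(0.16484−0.12096) × (0.14846−0.12096) + 151 = 49/0.04388 × 0.02750 + 151 ≈ 181.71 → 182.
AQIs: Site L=155, Site H=66, Site E=79, Site B=182. Site B (182) − Site E (79) = 103.

103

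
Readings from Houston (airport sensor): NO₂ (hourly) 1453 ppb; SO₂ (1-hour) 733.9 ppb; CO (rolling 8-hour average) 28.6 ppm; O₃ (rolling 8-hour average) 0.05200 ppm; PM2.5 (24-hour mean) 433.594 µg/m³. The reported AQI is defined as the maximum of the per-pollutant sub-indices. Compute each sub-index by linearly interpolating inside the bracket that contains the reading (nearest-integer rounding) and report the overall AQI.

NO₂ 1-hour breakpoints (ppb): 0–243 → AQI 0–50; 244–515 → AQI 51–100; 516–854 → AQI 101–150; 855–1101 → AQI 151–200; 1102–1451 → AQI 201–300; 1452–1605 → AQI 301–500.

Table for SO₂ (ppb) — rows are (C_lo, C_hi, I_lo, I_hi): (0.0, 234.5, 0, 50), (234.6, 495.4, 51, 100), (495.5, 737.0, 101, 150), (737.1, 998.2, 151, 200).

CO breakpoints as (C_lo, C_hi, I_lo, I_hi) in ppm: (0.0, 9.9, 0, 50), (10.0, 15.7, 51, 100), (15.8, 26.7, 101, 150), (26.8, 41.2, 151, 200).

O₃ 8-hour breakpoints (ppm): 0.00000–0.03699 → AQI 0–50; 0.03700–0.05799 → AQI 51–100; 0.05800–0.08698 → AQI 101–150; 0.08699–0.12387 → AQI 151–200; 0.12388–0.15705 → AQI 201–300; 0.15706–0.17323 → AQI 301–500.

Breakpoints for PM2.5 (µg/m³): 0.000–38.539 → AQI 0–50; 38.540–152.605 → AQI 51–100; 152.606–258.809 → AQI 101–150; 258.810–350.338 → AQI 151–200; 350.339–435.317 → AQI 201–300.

302

NO₂: 1453 ∈ [1452, 1605] ↔ index [301, 500].
301 + (1453−1452)·(500−301)/(1605−1452) = 301 + 1·199/153 ≈ 302.30, so AQI = 302.
SO₂ 733.9: bracket 495.5–737.0 → index 101–150; slope 49/241.5, offset 238.4.
AQI = 101 + 49/241.5·238.4 ≈ 149.37 ⇒ 149.
CO: 28.6 ∈ [26.8, 41.2] ↔ index [151, 200].
151 + (28.6−26.8)·(200−151)/(41.2−26.8) = 151 + 1.8·49/14.4 ≈ 157.13, so AQI = 157.
O₃: 0.05200 ∈ [0.03700, 0.05799] ↔ index [51, 100].
51 + (0.05200−0.03700)·(100−51)/(0.05799−0.03700) = 51 + 0.01500·49/0.02099 ≈ 86.02, so AQI = 86.
PM2.5: 433.594 lies in 350.339–435.317, so I_lo=201, I_hi=300, C_lo=350.339, C_hi=435.317.
(300−201)/(435.317−350.339) × (433.594−350.339) + 201 = 99/84.978 × 83.255 + 201 ≈ 297.99 → 298.
Sub-indices: NO₂→302, SO₂→149, CO→157, O₃→86, PM2.5→298. Overall AQI = max = 302; dominant pollutant is NO₂.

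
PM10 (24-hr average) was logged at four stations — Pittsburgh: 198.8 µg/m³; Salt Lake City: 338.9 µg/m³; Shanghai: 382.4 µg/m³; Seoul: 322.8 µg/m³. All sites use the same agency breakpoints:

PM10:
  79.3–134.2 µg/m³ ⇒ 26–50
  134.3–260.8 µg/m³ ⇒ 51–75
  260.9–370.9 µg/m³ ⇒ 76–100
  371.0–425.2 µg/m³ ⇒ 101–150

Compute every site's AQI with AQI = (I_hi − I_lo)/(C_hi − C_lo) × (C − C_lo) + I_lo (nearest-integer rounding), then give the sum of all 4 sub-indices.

357

Pittsburgh: row 134.3–260.8 (AQI 51–75). (75−51)·(198.8−134.3)/(260.8−134.3) + 51 = 24·64.5/126.5 + 51 ≈ 63.24 → 63.
Salt Lake City: 338.9 ∈ [260.9, 370.9] ↔ index [76, 100].
76 + (338.9−260.9)·(100−76)/(370.9−260.9) = 76 + 78.0·24/110.0 ≈ 93.02, so AQI = 93.
Shanghai: 382.4 lies in 371.0–425.2, so I_lo=101, I_hi=150, C_lo=371.0, C_hi=425.2.
(150−101)/(425.2−371.0) × (382.4−371.0) + 101 = 49/54.2 × 11.4 + 101 ≈ 111.31 → 111.
Seoul: row 260.9–370.9 (AQI 76–100). (100−76)·(322.8−260.9)/(370.9−260.9) + 76 = 24·61.9/110.0 + 76 ≈ 89.51 → 90.
AQIs: Pittsburgh=63, Salt Lake City=93, Shanghai=111, Seoul=90. Sum = 63 + 93 + 111 + 90 = 357.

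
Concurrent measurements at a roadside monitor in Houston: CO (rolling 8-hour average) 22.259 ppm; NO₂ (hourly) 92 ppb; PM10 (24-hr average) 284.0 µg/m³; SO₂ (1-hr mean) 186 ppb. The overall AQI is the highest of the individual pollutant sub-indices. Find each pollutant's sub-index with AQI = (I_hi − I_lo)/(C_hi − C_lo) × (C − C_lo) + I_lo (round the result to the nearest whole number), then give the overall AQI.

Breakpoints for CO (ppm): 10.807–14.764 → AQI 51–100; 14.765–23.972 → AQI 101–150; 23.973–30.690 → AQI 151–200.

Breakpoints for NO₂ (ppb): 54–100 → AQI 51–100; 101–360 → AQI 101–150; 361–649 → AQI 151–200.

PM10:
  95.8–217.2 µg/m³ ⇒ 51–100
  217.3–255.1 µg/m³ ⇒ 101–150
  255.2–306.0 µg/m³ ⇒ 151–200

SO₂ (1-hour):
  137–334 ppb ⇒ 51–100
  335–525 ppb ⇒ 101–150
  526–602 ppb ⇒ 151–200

CO 22.259: bracket 14.765–23.972 → index 101–150; slope 49/9.207, offset 7.494.
AQI = 101 + 49/9.207·7.494 ≈ 140.88 ⇒ 141.
NO₂ 92: bracket 54–100 → index 51–100; slope 49/46, offset 38.
AQI = 51 + 49/46·38 ≈ 91.48 ⇒ 91.
PM10: row 255.2–306.0 (AQI 151–200). (200−151)·(284.0−255.2)/(306.0−255.2) + 151 = 49·28.8/50.8 + 151 ≈ 178.78 → 179.
SO₂ 186: bracket 137–334 → index 51–100; slope 49/197, offset 49.
AQI = 51 + 49/197·49 ≈ 63.19 ⇒ 63.
Sub-indices: CO→141, NO₂→91, PM10→179, SO₂→63. Overall AQI = max = 179; dominant pollutant is PM10.

179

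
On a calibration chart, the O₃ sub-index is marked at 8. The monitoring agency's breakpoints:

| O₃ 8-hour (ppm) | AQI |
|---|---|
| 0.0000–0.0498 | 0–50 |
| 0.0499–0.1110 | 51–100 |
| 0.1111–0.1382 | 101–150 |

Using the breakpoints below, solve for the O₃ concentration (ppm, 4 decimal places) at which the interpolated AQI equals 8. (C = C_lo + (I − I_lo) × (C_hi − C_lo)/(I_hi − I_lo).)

0.0080

AQI 8 lies in the 0–50 band, which corresponds to 0.0000–0.0498 ppm.
C = 0.0000 + (8−0)×(0.0498−0.0000)/(50−0) = 0.0000 + 8×0.0498/50 ≈ 0.007968 ppm → 0.0080 ppm to 4 dp.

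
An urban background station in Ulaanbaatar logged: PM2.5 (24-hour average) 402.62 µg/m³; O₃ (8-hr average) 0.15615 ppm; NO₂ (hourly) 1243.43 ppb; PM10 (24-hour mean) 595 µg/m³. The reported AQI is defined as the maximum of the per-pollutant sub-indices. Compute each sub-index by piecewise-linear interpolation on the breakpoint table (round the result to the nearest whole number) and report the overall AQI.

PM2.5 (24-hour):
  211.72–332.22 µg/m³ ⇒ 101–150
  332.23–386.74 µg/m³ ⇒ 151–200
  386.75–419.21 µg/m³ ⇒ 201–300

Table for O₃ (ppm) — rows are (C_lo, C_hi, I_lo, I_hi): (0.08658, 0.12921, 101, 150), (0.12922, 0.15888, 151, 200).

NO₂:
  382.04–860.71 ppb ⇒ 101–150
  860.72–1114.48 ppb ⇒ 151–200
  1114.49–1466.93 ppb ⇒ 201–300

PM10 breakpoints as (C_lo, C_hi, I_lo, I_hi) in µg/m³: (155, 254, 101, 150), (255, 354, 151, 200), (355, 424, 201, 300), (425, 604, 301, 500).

490

PM2.5: 402.62 ∈ [386.75, 419.21] ↔ index [201, 300].
201 + (402.62−386.75)·(300−201)/(419.21−386.75) = 201 + 15.87·99/32.46 ≈ 249.40, so AQI = 249.
O₃: row 0.12922–0.15888 (AQI 151–200). (200−151)·(0.15615−0.12922)/(0.15888−0.12922) + 151 = 49·0.02693/0.02966 + 151 ≈ 195.49 → 195.
NO₂ 1243.43: bracket 1114.49–1466.93 → index 201–300; slope 99/352.44, offset 128.94.
AQI = 201 + 99/352.44·128.94 ≈ 237.22 ⇒ 237.
PM10: row 425–604 (AQI 301–500). (500−301)·(595−425)/(604−425) + 301 = 199·170/179 + 301 ≈ 489.99 → 490.
Sub-indices: PM2.5→249, O₃→195, NO₂→237, PM10→490. Overall AQI = max = 490; dominant pollutant is PM10.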